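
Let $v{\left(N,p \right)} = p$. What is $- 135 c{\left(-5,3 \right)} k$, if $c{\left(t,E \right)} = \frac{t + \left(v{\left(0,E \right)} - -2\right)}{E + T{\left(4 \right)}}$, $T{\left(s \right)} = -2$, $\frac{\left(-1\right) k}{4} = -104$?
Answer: $0$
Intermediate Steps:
$k = 416$ ($k = \left(-4\right) \left(-104\right) = 416$)
$c{\left(t,E \right)} = \frac{2 + E + t}{-2 + E}$ ($c{\left(t,E \right)} = \frac{t + \left(E - -2\right)}{E - 2} = \frac{t + \left(E + 2\right)}{-2 + E} = \frac{t + \left(2 + E\right)}{-2 + E} = \frac{2 + E + t}{-2 + E}$)
$- 135 c{\left(-5,3 \right)} k = - 135 \frac{2 + 3 - 5}{-2 + 3} \cdot 416 = - 135 \cdot 1^{-1} \cdot 0 \cdot 416 = - 135 \cdot 1 \cdot 0 \cdot 416 = \left(-135\right) 0 \cdot 416 = 0 \cdot 416 = 0$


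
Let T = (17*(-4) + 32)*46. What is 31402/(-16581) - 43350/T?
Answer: 37043591/1525452 ≈ 24.284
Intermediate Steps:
T = -1656 (T = (-68 + 32)*46 = -36*46 = -1656)
31402/(-16581) - 43350/T = 31402/(-16581) - 43350/(-1656) = 31402*(-1/16581) - 43350*(-1/1656) = -31402/16581 + 7225/276 = 37043591/1525452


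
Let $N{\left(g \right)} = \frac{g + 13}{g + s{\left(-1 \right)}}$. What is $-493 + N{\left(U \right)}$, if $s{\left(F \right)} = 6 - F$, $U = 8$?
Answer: $- \frac{2458}{5} \approx -491.6$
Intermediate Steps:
$N{\left(g \right)} = \frac{13 + g}{7 + g}$ ($N{\left(g \right)} = \frac{g + 13}{g + \left(6 - -1\right)} = \frac{13 + g}{g + \left(6 + 1\right)} = \frac{13 + g}{g + 7} = \frac{13 + g}{7 + g}$)
$-493 + N{\left(U \right)} = -493 + \frac{13 + 8}{7 + 8} = -493 + \frac{1}{15} \cdot 21 = -493 + \frac{7}{5} = - \frac{2458}{5}$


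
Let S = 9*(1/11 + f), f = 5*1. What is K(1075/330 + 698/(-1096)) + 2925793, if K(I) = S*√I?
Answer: 2925793 + 84*√214263753/16577 ≈ 2.9259e+6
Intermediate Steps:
f = 5
S = 504/11 (S = 9*(1/11 + 5) = 9*(56/11) = 504/11 ≈ 45.818)
K(I) = 504*√I/11
K(1075/330 + 698/(-1096)) + 2925793 = 504*√(1075/330 + 698/(-1096))/11 + 2925793 = 504*√(1075*(1/330) + 698*(-1/1096))/11 + 2925793 = 504*√(215/66 - 349/548)/11 + 2925793 = 504*√(47393/18084)/11 + 2925793 = 504*(√214263753/9042)/11 + 2925793 = 84*√214263753/16577 + 2925793 = 2925793 + 84*√214263753/16577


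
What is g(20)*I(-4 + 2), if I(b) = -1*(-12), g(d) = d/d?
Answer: 12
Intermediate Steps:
g(d) = 1
I(b) = 12
g(20)*I(-4 + 2) = 1*12 = 12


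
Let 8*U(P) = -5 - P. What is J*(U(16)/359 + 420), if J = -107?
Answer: -129065433/2872 ≈ -44939.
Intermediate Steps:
U(P) = -5/8 - P/8 (U(P) = (-5 - P)/8 = -5/8 - P/8)
J*(U(16)/359 + 420) = -107*((-5/8 - ⅛*16)/359 + 420) = -107*((-5/8 - 2)*(1/359) + 420) = -107*(-21/8*1/359 + 420) = -107*(-21/2872 + 420) = -107*1206219/2872 = -129065433/2872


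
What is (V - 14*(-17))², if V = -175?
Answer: 3969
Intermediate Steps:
(V - 14*(-17))² = (-175 - 14*(-17))² = (-175 + 238)² = 63² = 3969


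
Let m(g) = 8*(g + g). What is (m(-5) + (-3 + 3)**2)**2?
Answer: 6400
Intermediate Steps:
m(g) = 16*g (m(g) = 8*(2*g) = 16*g)
(m(-5) + (-3 + 3)**2)**2 = (16*(-5) + (-3 + 3)**2)**2 = (-80 + 0**2)**2 = (-80 + 0)**2 = (-80)**2 = 6400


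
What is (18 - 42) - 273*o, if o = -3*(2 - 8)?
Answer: -4938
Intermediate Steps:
o = 18 (o = -3*(-6) = 18)
(18 - 42) - 273*o = (18 - 42) - 273*18 = -24 - 4914 = -4938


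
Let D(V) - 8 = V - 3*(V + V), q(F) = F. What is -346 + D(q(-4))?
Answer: -318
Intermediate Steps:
D(V) = 8 - 5*V (D(V) = 8 + (V - 3*(V + V)) = 8 + (V - 3*2*V) = 8 + (V - 6*V) = 8 - 5*V)
-346 + D(q(-4)) = -346 + (8 - 5*(-4)) = -346 + (8 + 20) = -346 + 28 = -318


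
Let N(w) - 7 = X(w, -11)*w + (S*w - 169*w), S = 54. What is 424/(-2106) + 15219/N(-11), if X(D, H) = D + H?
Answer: 15704639/1594242 ≈ 9.8508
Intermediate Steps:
N(w) = 7 - 115*w + w*(-11 + w) (N(w) = 7 + ((w - 11)*w + (54*w - 169*w)) = 7 + ((-11 + w)*w - 115*w) = 7 + (w*(-11 + w) - 115*w) = 7 + (-115*w + w*(-11 + w)) = 7 - 115*w + w*(-11 + w))
424/(-2106) + 15219/N(-11) = 424/(-2106) + 15219/(7 + (-11)² - 126*(-11)) = 424*(-1/2106) + 15219/(7 + 121 + 1386) = -212/1053 + 15219/1514 = 15704639/1594242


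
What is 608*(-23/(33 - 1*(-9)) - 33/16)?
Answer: -33326/21 ≈ -1587.0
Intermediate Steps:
608*(-23/(33 - 1*(-9)) - 33/16) = 608*(-23/(33 + 9) - 33*1/16) = 608*(-23/42 - 33/16) = 608*(-877/336) = -33326/21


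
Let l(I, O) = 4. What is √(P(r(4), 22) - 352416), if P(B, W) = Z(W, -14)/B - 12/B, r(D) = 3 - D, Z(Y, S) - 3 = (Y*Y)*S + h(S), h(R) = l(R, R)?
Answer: I*√345635 ≈ 587.91*I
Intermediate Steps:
h(R) = 4
Z(Y, S) = 7 + S*Y² (Z(Y, S) = 3 + ((Y*Y)*S + 4) = 3 + (Y²*S + 4) = 3 + (S*Y² + 4) = 3 + (4 + S*Y²) = 7 + S*Y²)
P(B, W) = -12/B + (7 - 14*W²)/B (P(B, W) = (7 - 14*W²)/B - 12/B = -12/B + (7 - 14*W²)/B)
√(P(r(4), 22) - 352416) = √((-5 - 14*22²)/(3 - 1*4) - 352416) = √((-5 - 14*484)/(3 - 4) - 352416) = √((-5 - 6776)/(-1) - 352416) = √(-1*(-6781) - 352416) = √(6781 - 352416) = √(-345635) = I*√345635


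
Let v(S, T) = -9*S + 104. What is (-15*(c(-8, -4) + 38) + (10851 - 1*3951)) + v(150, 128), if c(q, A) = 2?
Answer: 5054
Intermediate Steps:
v(S, T) = 104 - 9*S
(-15*(c(-8, -4) + 38) + (10851 - 1*3951)) + v(150, 128) = (-15*(2 + 38) + (10851 - 1*3951)) + (104 - 9*150) = (-15*40 + (10851 - 3951)) + (104 - 1350) = (-600 + 6900) - 1246 = 6300 - 1246 = 5054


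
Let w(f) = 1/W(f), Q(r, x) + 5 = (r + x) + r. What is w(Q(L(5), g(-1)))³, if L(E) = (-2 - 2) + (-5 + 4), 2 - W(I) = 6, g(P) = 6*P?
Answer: -1/64 ≈ -0.015625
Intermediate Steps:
W(I) = -4 (W(I) = 2 - 1*6 = 2 - 6 = -4)
L(E) = -5 (L(E) = -4 - 1 = -5)
Q(r, x) = -5 + x + 2*r (Q(r, x) = -5 + ((r + x) + r) = -5 + (x + 2*r) = -5 + x + 2*r)
w(f) = -¼ (w(f) = 1/(-4) = -¼)
w(Q(L(5), g(-1)))³ = (-¼)³ = -1/64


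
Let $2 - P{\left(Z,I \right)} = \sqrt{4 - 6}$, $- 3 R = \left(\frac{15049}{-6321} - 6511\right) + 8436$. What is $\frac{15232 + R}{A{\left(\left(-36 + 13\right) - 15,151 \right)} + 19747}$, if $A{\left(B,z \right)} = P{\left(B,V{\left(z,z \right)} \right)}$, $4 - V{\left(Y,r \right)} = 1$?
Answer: $\frac{1821460407820}{2465335401963} + \frac{276691540 i \sqrt{2}}{7396006205889} \approx 0.73883 + 5.2907 \cdot 10^{-5} i$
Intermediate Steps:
$V{\left(Y,r \right)} = 3$ ($V{\left(Y,r \right)} = 4 - 1 = 3$)
$R = - \frac{12152876}{18963}$ ($R = - \frac{\left(\frac{15049}{-6321} - 6511\right) + 8436}{3} = - \frac{\left(15049 \left(- \frac{1}{6321}\right) - 6511\right) + 8436}{3} = - \frac{\left(- \frac{15049}{6321} - 6511\right) + 8436}{3} = - \frac{- \frac{41171080}{6321} + 8436}{3} = \left(- \frac{1}{3}\right) \frac{12152876}{6321} = - \frac{12152876}{18963} \approx -640.87$)
$P{\left(Z,I \right)} = 2 - i \sqrt{2}$ ($P{\left(Z,I \right)} = 2 - \sqrt{4 - 6} = 2 - \sqrt{-2} = 2 - i \sqrt{2}$)
$A{\left(B,z \right)} = 2 - i \sqrt{2}$
$\frac{15232 + R}{A{\left(\left(-36 + 13\right) - 15,151 \right)} + 19747} = \frac{15232 - \frac{12152876}{18963}}{\left(2 - i \sqrt{2}\right) + 19747} = \frac{276691540}{18963 \left(19749 - i \sqrt{2}\right)}$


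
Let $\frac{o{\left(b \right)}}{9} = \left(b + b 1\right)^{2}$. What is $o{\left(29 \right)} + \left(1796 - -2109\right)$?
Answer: $34181$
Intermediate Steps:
$o{\left(b \right)} = 36 b^{2}$ ($o{\left(b \right)} = 9 \left(b + b 1\right)^{2} = 9 \left(b + b\right)^{2} = 9 \left(2 b\right)^{2} = 9 \cdot 4 b^{2} = 36 b^{2}$)
$o{\left(29 \right)} + \left(1796 - -2109\right) = 36 \cdot 29^{2} + \left(1796 - -2109\right) = 36 \cdot 841 + \left(1796 + 2109\right) = 30276 + 3905 = 34181$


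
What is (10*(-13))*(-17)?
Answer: 2210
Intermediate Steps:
(10*(-13))*(-17) = -130*(-17) = 2210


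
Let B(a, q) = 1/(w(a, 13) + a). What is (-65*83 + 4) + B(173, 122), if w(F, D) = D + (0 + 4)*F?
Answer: -4733297/878 ≈ -5391.0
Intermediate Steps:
w(F, D) = D + 4*F
B(a, q) = 1/(13 + 5*a) (B(a, q) = 1/((13 + 4*a) + a) = 1/(13 + 5*a))
(-65*83 + 4) + B(173, 122) = (-65*83 + 4) + 1/(13 + 5*173) = (-5395 + 4) + 1/(13 + 865) = -5391 + 1/878 = -4733297/878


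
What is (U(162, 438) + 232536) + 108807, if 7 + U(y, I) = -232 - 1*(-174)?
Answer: 341278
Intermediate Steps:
U(y, I) = -65 (U(y, I) = -7 + (-232 - 1*(-174)) = -7 + (-232 + 174) = -7 - 58 = -65)
(U(162, 438) + 232536) + 108807 = (-65 + 232536) + 108807 = 232471 + 108807 = 341278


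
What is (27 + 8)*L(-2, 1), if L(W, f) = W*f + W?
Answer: -140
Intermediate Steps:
L(W, f) = W + W*f
(27 + 8)*L(-2, 1) = (27 + 8)*(-2*(1 + 1)) = 35*(-2*2) = 35*(-4) = -140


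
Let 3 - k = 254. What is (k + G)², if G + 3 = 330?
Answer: 5776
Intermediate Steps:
k = -251 (k = 3 - 1*254 = 3 - 254 = -251)
G = 327 (G = -3 + 330 = 327)
(k + G)² = (-251 + 327)² = 76² = 5776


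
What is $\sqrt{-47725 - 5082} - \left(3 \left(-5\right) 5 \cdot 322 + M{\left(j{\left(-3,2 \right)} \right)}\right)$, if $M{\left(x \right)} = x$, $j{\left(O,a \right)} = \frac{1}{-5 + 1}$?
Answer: $\frac{96601}{4} + i \sqrt{52807} \approx 24150.0 + 229.8 i$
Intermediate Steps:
$j{\left(O,a \right)} = - \frac{1}{4}$ ($j{\left(O,a \right)} = \frac{1}{-4} = - \frac{1}{4}$)
$\sqrt{-47725 - 5082} - \left(3 \left(-5\right) 5 \cdot 322 + M{\left(j{\left(-3,2 \right)} \right)}\right) = \sqrt{-47725 - 5082} - \left(3 \left(-5\right) 5 \cdot 322 - \frac{1}{4}\right) = \sqrt{-52807} - \left(\left(-15\right) 5 \cdot 322 - \frac{1}{4}\right) = i \sqrt{52807} - \left(\left(-75\right) 322 - \frac{1}{4}\right) = i \sqrt{52807} - \left(-24150 - \frac{1}{4}\right) = i \sqrt{52807} - - \frac{96601}{4} = i \sqrt{52807} + \frac{96601}{4} = \frac{96601}{4} + i \sqrt{52807}$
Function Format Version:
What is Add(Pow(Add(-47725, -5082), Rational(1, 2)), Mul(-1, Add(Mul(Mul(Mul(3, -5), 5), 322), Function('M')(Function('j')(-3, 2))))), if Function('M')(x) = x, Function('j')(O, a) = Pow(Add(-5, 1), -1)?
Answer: Add(Rational(96601, 4), Mul(I, Pow(52807, Rational(1, 2)))) ≈ Add(24150., Mul(229.80, I))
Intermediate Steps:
Function('j')(O, a) = Rational(-1, 4) (Function('j')(O, a) = Pow(-4, -1) = Rational(-1, 4))
Add(Pow(Add(-47725, -5082), Rational(1, 2)), Mul(-1, Add(Mul(Mul(Mul(3, -5), 5), 322), Function('M')(Function('j')(-3, 2))))) = Add(Pow(Add(-47725, -5082), Rational(1, 2)), Mul(-1, Add(Mul(Mul(Mul(3, -5), 5), 322), Rational(-1, 4)))) = Add(Pow(-52807, Rational(1, 2)), Mul(-1, Add(Mul(Mul(-15, 5), 322), Rational(-1, 4)))) = Add(Mul(I, Pow(52807, Rational(1, 2))), Mul(-1, Add(Mul(-75, 322), Rational(-1, 4)))) = Add(Mul(I, Pow(52807, Rational(1, 2))), Mul(-1, Add(-24150, Rational(-1, 4)))) = Add(Mul(I, Pow(52807, Rational(1, 2))), Mul(-1, Rational(-96601, 4))) = Add(Mul(I, Pow(52807, Rational(1, 2))), Rational(96601, 4)) = Add(Rational(96601, 4), Mul(I, Pow(52807, Rational(1, 2))))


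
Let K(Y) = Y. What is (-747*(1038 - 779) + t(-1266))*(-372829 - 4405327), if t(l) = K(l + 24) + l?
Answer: 936427791036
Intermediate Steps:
t(l) = 24 + 2*l (t(l) = (l + 24) + l = (24 + l) + l = 24 + 2*l)
(-747*(1038 - 779) + t(-1266))*(-372829 - 4405327) = (-747*(1038 - 779) + (24 + 2*(-1266)))*(-372829 - 4405327) = (-747*259 + (24 - 2532))*(-4778156) = (-193473 - 2508)*(-4778156) = -195981*(-4778156) = 936427791036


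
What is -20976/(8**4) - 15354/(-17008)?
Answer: -1147929/272128 ≈ -4.2183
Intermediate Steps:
-20976/(8**4) - 15354/(-17008) = -20976/4096 - 15354*(-1/17008) = -20976*1/4096 + 7677/8504 = -1311/256 + 7677/8504 = -1147929/272128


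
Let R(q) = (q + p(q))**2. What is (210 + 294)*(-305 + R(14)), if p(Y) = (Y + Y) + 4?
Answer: 912744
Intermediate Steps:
p(Y) = 4 + 2*Y (p(Y) = 2*Y + 4 = 4 + 2*Y)
R(q) = (4 + 3*q)**2 (R(q) = (q + (4 + 2*q))**2 = (4 + 3*q)**2)
(210 + 294)*(-305 + R(14)) = (210 + 294)*(-305 + (4 + 3*14)**2) = 504*(-305 + (4 + 42)**2) = 504*(-305 + 46**2) = 504*(-305 + 2116) = 504*1811 = 912744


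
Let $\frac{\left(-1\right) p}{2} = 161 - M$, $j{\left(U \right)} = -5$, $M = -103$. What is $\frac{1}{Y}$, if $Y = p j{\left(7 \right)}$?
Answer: $\frac{1}{2640} \approx 0.00037879$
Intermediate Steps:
$p = -528$ ($p = - 2 \left(161 - -103\right) = - 2 \left(161 + 103\right) = \left(-2\right) 264 = -528$)
$Y = 2640$ ($Y = \left(-528\right) \left(-5\right) = 2640$)
$\frac{1}{Y} = \frac{1}{2640}$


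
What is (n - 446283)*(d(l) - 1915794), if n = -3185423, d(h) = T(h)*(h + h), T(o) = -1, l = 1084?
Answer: 6965474103172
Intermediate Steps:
d(h) = -2*h (d(h) = -(h + h) = -2*h)
(n - 446283)*(d(l) - 1915794) = (-3185423 - 446283)*(-2*1084 - 1915794) = -3631706*(-2168 - 1915794) = -3631706*(-1917962) = 6965474103172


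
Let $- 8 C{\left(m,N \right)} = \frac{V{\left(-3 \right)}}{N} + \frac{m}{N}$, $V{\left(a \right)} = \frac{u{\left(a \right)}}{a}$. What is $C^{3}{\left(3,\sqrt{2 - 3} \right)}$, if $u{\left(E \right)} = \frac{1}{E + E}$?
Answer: $- \frac{166375 i}{2985984} \approx - 0.055719 i$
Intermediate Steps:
$u{\left(E \right)} = \frac{1}{2 E}$
$V{\left(a \right)} = \frac{1}{2 a^{2}}$ ($V{\left(a \right)} = \frac{\frac{1}{2} \frac{1}{a}}{a} = \frac{1}{2 a^{2}}$)
$C{\left(m,N \right)} = - \frac{1}{144 N} - \frac{m}{8 N}$ ($C{\left(m,N \right)} = - \frac{\frac{\frac{1}{2} \cdot \frac{1}{9}}{N} + \frac{m}{N}}{8} = - \frac{\frac{1}{18 N} + \frac{m}{N}}{8} = - \frac{1}{144 N} - \frac{m}{8 N}$)
$C^{3}{\left(3,\sqrt{2 - 3} \right)} = \left(\frac{-1 - 54}{144 \sqrt{2 - 3}}\right)^{3} = \left(\frac{-1 - 54}{144 \sqrt{-1}}\right)^{3} = \left(\frac{1}{144} \frac{1}{i} \left(-55\right)\right)^{3} = \left(\frac{1}{144} \left(- i\right) \left(-55\right)\right)^{3} = \left(\frac{55 i}{144}\right)^{3} = - \frac{166375 i}{2985984}$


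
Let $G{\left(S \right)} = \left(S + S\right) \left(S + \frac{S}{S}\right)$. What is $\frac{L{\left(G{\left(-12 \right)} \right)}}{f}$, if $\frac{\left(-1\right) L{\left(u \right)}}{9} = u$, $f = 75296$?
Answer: $- \frac{297}{9412} \approx -0.031555$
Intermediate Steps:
$G{\left(S \right)} = 2 S \left(1 + S\right)$ ($G{\left(S \right)} = 2 S \left(S + 1\right) = 2 S \left(1 + S\right)$)
$L{\left(u \right)} = - 9 u$
$\frac{L{\left(G{\left(-12 \right)} \right)}}{f} = \frac{\left(-9\right) 2 \left(-12\right) \left(1 - 12\right)}{75296} = - 9 \cdot 2 \left(-12\right) \left(-11\right) \frac{1}{75296} = \left(-9\right) 264 \cdot \frac{1}{75296} = \left(-2376\right) \frac{1}{75296} = - \frac{297}{9412}$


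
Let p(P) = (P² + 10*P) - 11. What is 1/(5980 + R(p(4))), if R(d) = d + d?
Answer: 1/6070 ≈ 0.00016474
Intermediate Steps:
p(P) = -11 + P² + 10*P
R(d) = 2*d
1/(5980 + R(p(4))) = 1/(5980 + 2*(-11 + 4² + 10*4)) = 1/(5980 + 2*(-11 + 16 + 40)) = 1/(5980 + 2*45) = 1/(5980 + 90) = 1/6070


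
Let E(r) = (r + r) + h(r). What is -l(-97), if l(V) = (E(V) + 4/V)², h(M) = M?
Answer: -796989361/9409 ≈ -84705.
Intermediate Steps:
E(r) = 3*r (E(r) = (r + r) + r = 2*r + r = 3*r)
l(V) = (3*V + 4/V)²
-l(-97) = -(4 + 3*(-97)²)²/(-97)² = -(4 + 3*9409)²/9409 = -(4 + 28227)²/9409 = -28231²/9409 = -796989361/9409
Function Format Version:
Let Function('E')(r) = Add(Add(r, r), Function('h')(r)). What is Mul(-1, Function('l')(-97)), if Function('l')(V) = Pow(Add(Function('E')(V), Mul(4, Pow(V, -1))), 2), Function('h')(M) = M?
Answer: Rational(-796989361, 9409) ≈ -84705.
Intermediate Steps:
Function('E')(r) = Mul(3, r) (Function('E')(r) = Add(Add(r, r), r) = Add(Mul(2, r), r) = Mul(3, r))
Function('l')(V) = Pow(Add(Mul(3, V), Mul(4, Pow(V, -1))), 2)
Mul(-1, Function('l')(-97)) = Mul(-1, Mul(Pow(-97, -2), Pow(Add(4, Mul(3, Pow(-97, 2))), 2))) = Mul(-1, Mul(Rational(1, 9409), Pow(Add(4, Mul(3, 9409)), 2))) = Mul(-1, Mul(Rational(1, 9409), Pow(Add(4, 28227), 2))) = Mul(-1, Mul(Rational(1, 9409), Pow(28231, 2))) = Mul(-1, Mul(Rational(1, 9409), 796989361)) = Mul(-1, Rational(796989361, 9409)) = Rational(-796989361, 9409)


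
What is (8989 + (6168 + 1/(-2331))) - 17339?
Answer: -5086243/2331 ≈ -2182.0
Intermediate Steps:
(8989 + (6168 + 1/(-2331))) - 17339 = (8989 + (6168 - 1/2331)) - 17339 = (8989 + 14377607/2331) - 17339 = 35330966/2331 - 17339 = -5086243/2331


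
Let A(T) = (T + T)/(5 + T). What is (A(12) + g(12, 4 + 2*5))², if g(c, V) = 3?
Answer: 5625/289 ≈ 19.464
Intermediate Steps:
A(T) = 2*T/(5 + T) (A(T) = (2*T)/(5 + T) = 2*T/(5 + T))
(A(12) + g(12, 4 + 2*5))² = (2*12/(5 + 12) + 3)² = (2*12/17 + 3)² = (2*12*(1/17) + 3)² = (24/17 + 3)² = (75/17)² = 5625/289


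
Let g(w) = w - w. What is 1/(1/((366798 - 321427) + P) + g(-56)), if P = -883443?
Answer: -838072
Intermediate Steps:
g(w) = 0
1/(1/((366798 - 321427) + P) + g(-56)) = 1/(1/((366798 - 321427) - 883443) + 0) = 1/(1/(45371 - 883443) + 0) = 1/(1/(-838072) + 0) = 1/(-1/838072 + 0) = 1/(-1/838072) = -838072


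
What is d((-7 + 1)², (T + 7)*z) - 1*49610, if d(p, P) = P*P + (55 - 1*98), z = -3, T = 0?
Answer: -49212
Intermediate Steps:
d(p, P) = -43 + P² (d(p, P) = P² + (55 - 98) = P² - 43 = -43 + P²)
d((-7 + 1)², (T + 7)*z) - 1*49610 = (-43 + ((0 + 7)*(-3))²) - 1*49610 = (-43 + (7*(-3))²) - 49610 = (-43 + (-21)²) - 49610 = (-43 + 441) - 49610 = 398 - 49610 = -49212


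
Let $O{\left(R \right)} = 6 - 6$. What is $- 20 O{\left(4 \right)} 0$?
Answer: $0$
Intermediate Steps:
$O{\left(R \right)} = 0$ ($O{\left(R \right)} = 6 - 6 = 0$)
$- 20 O{\left(4 \right)} 0 = \left(-20\right) 0 \cdot 0 = 0 \cdot 0 = 0$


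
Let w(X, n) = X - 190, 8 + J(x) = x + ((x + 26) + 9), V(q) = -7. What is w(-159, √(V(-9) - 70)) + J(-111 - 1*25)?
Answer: -594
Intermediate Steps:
J(x) = 27 + 2*x (J(x) = -8 + (x + ((x + 26) + 9)) = -8 + (x + ((26 + x) + 9)) = -8 + (x + (35 + x)) = -8 + (35 + 2*x) = 27 + 2*x)
w(X, n) = -190 + X
w(-159, √(V(-9) - 70)) + J(-111 - 1*25) = (-190 - 159) + (27 + 2*(-111 - 1*25)) = -349 + (27 + 2*(-111 - 25)) = -349 + (27 + 2*(-136)) = -349 + (27 - 272) = -349 - 245 = -594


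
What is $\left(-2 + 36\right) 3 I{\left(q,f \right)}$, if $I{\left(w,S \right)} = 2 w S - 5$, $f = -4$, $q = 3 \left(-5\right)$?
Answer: $11730$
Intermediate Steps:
$q = -15$
$I{\left(w,S \right)} = -5 + 2 S w$ ($I{\left(w,S \right)} = 2 S w - 5 = -5 + 2 S w$)
$\left(-2 + 36\right) 3 I{\left(q,f \right)} = \left(-2 + 36\right) 3 \left(-5 + 2 \left(-4\right) \left(-15\right)\right) = 34 \cdot 3 \left(-5 + 120\right) = 102 \cdot 115 = 11730$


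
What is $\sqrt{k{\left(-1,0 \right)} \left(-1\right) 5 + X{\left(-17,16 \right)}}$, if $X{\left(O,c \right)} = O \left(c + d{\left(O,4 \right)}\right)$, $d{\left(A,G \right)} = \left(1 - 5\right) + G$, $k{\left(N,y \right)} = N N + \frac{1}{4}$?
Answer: $\frac{i \sqrt{1113}}{2} \approx 16.681 i$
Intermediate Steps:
$k{\left(N,y \right)} = \frac{1}{4} + N^{2}$ ($k{\left(N,y \right)} = N^{2} + \frac{1}{4} = \frac{1}{4} + N^{2}$)
$d{\left(A,G \right)} = -4 + G$
$X{\left(O,c \right)} = O c$ ($X{\left(O,c \right)} = O \left(c + \left(-4 + 4\right)\right) = O \left(c + 0\right) = O c$)
$\sqrt{k{\left(-1,0 \right)} \left(-1\right) 5 + X{\left(-17,16 \right)}} = \sqrt{\left(\frac{1}{4} + \left(-1\right)^{2}\right) \left(-1\right) 5 - 272} = \sqrt{\left(\frac{1}{4} + 1\right) \left(-1\right) 5 - 272} = \sqrt{\frac{5}{4} \left(-1\right) 5 - 272} = \sqrt{\left(- \frac{5}{4}\right) 5 - 272} = \sqrt{- \frac{25}{4} - 272} = \sqrt{- \frac{1113}{4}} = \frac{i \sqrt{1113}}{2}$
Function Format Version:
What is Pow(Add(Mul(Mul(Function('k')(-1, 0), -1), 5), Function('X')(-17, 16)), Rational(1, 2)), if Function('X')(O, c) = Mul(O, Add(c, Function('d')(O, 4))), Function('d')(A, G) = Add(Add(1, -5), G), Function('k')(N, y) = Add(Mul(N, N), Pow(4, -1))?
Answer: Mul(Rational(1, 2), I, Pow(1113, Rational(1, 2))) ≈ Mul(16.681, I)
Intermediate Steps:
Function('k')(N, y) = Add(Rational(1, 4), Pow(N, 2)) (Function('k')(N, y) = Add(Pow(N, 2), Rational(1, 4)) = Add(Rational(1, 4), Pow(N, 2)))
Function('d')(A, G) = Add(-4, G)
Function('X')(O, c) = Mul(O, c) (Function('X')(O, c) = Mul(O, Add(c, Add(-4, 4))) = Mul(O, Add(c, 0)) = Mul(O, c))
Pow(Add(Mul(Mul(Function('k')(-1, 0), -1), 5), Function('X')(-17, 16)), Rational(1, 2)) = Pow(Add(Mul(Mul(Add(Rational(1, 4), Pow(-1, 2)), -1), 5), Mul(-17, 16)), Rational(1, 2)) = Pow(Add(Mul(Mul(Add(Rational(1, 4), 1), -1), 5), -272), Rational(1, 2)) = Pow(Add(Mul(Mul(Rational(5, 4), -1), 5), -272), Rational(1, 2)) = Pow(Add(Mul(Rational(-5, 4), 5), -272), Rational(1, 2)) = Pow(Add(Rational(-25, 4), -272), Rational(1, 2)) = Pow(Rational(-1113, 4), Rational(1, 2)) = Mul(Rational(1, 2), I, Pow(1113, Rational(1, 2)))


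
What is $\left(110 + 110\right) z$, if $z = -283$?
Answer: $-62260$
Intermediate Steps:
$\left(110 + 110\right) z = \left(110 + 110\right) \left(-283\right) = 220 \left(-283\right) = -62260$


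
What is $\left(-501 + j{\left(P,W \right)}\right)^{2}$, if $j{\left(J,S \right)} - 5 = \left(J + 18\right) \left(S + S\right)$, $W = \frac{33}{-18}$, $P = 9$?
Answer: $354025$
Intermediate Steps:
$W = - \frac{11}{6}$ ($W = 33 \left(- \frac{1}{18}\right) = - \frac{11}{6} \approx -1.8333$)
$j{\left(J,S \right)} = 5 + 2 S \left(18 + J\right)$ ($j{\left(J,S \right)} = 5 + \left(J + 18\right) \left(S + S\right) = 5 + \left(18 + J\right) 2 S = 5 + 2 S \left(18 + J\right)$)
$\left(-501 + j{\left(P,W \right)}\right)^{2} = \left(-501 + \left(5 + 36 \left(- \frac{11}{6}\right) + 2 \cdot 9 \left(- \frac{11}{6}\right)\right)\right)^{2} = \left(-501 - 94\right)^{2} = \left(-595\right)^{2} = 354025$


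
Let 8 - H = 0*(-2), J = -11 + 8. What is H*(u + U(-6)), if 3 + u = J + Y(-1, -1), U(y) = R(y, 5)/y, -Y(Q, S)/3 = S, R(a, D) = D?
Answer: -92/3 ≈ -30.667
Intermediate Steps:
Y(Q, S) = -3*S
U(y) = 5/y
J = -3
u = -3 (u = -3 + (-3 - 3*(-1)) = -3 + (-3 + 3) = -3 + 0 = -3)
H = 8 (H = 8 - 0*(-2) = 8 - 1*0 = 8 + 0 = 8)
H*(u + U(-6)) = 8*(-3 + 5/(-6)) = 8*(-3 + 5*(-1/6)) = 8*(-3 - 5/6) = 8*(-23/6) = -92/3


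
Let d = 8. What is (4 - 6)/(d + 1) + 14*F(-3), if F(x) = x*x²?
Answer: -3404/9 ≈ -378.22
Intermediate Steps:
F(x) = x³
(4 - 6)/(d + 1) + 14*F(-3) = (4 - 6)/(8 + 1) + 14*(-3)³ = -2/9 + 14*(-27) = -2*⅑ - 378 = -2/9 - 378 = -3404/9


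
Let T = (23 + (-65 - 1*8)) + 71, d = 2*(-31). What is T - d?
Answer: 83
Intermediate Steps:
d = -62
T = 21 (T = (23 + (-65 - 8)) + 71 = (23 - 73) + 71 = -50 + 71 = 21)
T - d = 21 - 1*(-62) = 21 + 62 = 83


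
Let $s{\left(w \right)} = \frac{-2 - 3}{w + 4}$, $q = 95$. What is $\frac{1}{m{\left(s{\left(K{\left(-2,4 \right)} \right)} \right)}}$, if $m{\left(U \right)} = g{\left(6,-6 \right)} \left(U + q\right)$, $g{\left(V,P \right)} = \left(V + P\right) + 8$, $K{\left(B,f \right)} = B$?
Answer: $\frac{1}{740} \approx 0.0013514$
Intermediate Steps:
$g{\left(V,P \right)} = 8 + P + V$ ($g{\left(V,P \right)} = \left(P + V\right) + 8 = 8 + P + V$)
$s{\left(w \right)} = - \frac{5}{4 + w}$
$m{\left(U \right)} = 760 + 8 U$ ($m{\left(U \right)} = \left(8 - 6 + 6\right) \left(U + 95\right) = 8 \left(95 + U\right) = 760 + 8 U$)
$\frac{1}{m{\left(s{\left(K{\left(-2,4 \right)} \right)} \right)}} = \frac{1}{760 + 8 \left(- \frac{5}{4 - 2}\right)} = \frac{1}{760 + 8 \left(- \frac{5}{2}\right)} = \frac{1}{760 - 20} = \frac{1}{740}$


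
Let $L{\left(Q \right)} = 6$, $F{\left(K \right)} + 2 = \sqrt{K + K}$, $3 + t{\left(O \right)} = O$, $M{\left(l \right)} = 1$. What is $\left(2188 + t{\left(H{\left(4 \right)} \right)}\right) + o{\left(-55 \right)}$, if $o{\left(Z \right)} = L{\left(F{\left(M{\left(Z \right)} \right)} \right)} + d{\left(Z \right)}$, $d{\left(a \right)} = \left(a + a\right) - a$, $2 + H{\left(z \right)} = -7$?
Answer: $2127$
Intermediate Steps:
$H{\left(z \right)} = -9$ ($H{\left(z \right)} = -2 - 7 = -9$)
$d{\left(a \right)} = a$ ($d{\left(a \right)} = 2 a - a = a$)
$t{\left(O \right)} = -3 + O$
$F{\left(K \right)} = -2 + \sqrt{2} \sqrt{K}$ ($F{\left(K \right)} = -2 + \sqrt{K + K} = -2 + \sqrt{2 K} = -2 + \sqrt{2} \sqrt{K}$)
$o{\left(Z \right)} = 6 + Z$
$\left(2188 + t{\left(H{\left(4 \right)} \right)}\right) + o{\left(-55 \right)} = \left(2188 - 12\right) + \left(6 - 55\right) = \left(2188 - 12\right) - 49 = 2176 - 49 = 2127$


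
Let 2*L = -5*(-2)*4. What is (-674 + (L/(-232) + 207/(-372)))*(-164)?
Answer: 99466615/899 ≈ 1.1064e+5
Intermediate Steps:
L = 20 (L = (-5*(-2)*4)/2 = (10*4)/2 = (½)*40 = 20)
(-674 + (L/(-232) + 207/(-372)))*(-164) = (-674 + (20/(-232) + 207/(-372)))*(-164) = (-674 + (20*(-1/232) + 207*(-1/372)))*(-164) = (-674 + (-5/58 - 69/124))*(-164) = (-674 - 2311/3596)*(-164) = -2426015/3596*(-164) = 99466615/899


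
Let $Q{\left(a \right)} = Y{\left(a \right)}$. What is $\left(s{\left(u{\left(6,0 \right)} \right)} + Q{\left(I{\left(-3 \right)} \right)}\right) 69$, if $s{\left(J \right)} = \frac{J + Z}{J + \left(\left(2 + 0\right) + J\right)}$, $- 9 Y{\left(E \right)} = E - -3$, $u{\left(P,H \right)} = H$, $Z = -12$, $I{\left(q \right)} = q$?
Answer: $-414$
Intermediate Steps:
$Y{\left(E \right)} = - \frac{1}{3} - \frac{E}{9}$ ($Y{\left(E \right)} = - \frac{E - -3}{9} = - \frac{E + 3}{9} = - \frac{3 + E}{9} = - \frac{1}{3} - \frac{E}{9}$)
$Q{\left(a \right)} = - \frac{1}{3} - \frac{a}{9}$
$s{\left(J \right)} = \frac{-12 + J}{2 + 2 J}$ ($s{\left(J \right)} = \frac{J - 12}{J + \left(\left(2 + 0\right) + J\right)} = \frac{-12 + J}{J + \left(2 + J\right)} = \frac{-12 + J}{2 + 2 J}$)
$\left(s{\left(u{\left(6,0 \right)} \right)} + Q{\left(I{\left(-3 \right)} \right)}\right) 69 = \left(\frac{-12 + 0}{2 \left(1 + 0\right)} - 0\right) 69 = \left(\frac{1}{2} \cdot 1^{-1} \left(-12\right) + \left(- \frac{1}{3} + \frac{1}{3}\right)\right) 69 = \left(\frac{1}{2} \cdot 1 \left(-12\right) + 0\right) 69 = \left(-6 + 0\right) 69 = \left(-6\right) 69 = -414$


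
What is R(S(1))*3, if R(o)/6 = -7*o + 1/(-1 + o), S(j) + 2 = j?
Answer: 117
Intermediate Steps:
S(j) = -2 + j
R(o) = -42*o + 6/(-1 + o) (R(o) = 6*(-7*o + 1/(-1 + o)) = 6*(1/(-1 + o) - 7*o) = -42*o + 6/(-1 + o))
R(S(1))*3 = (6*(1 - 7*(-2 + 1)² + 7*(-2 + 1))/(-1 + (-2 + 1)))*3 = (6*(1 - 7*(-1)² + 7*(-1))/(-1 - 1))*3 = (6*(1 - 7*1 - 7)/(-2))*3 = (6*(-½)*(1 - 7 - 7))*3 = (6*(-½)*(-13))*3 = 39*3 = 117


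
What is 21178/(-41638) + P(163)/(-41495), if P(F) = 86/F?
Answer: -1665638393/3274724605 ≈ -0.50863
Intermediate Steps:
21178/(-41638) + P(163)/(-41495) = 21178/(-41638) + (86/163)/(-41495) = 21178*(-1/41638) + (86*(1/163))*(-1/41495) = -10589/20819 + (86/163)*(-1/41495) = -10589/20819 - 2/157295 = -1665638393/3274724605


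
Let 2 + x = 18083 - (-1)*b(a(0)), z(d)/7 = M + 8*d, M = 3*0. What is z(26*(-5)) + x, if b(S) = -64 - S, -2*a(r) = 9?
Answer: 21483/2 ≈ 10742.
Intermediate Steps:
M = 0
a(r) = -9/2 (a(r) = -½*9 = -9/2)
z(d) = 56*d (z(d) = 7*(0 + 8*d) = 7*(8*d) = 56*d)
x = 36043/2 (x = -2 + (18083 - (-1)*(-64 - 1*(-9/2))) = -2 + (18083 - (-1)*(-64 + 9/2)) = -2 + (18083 - (-1)*(-119)/2) = -2 + (18083 - 1*119/2) = -2 + (18083 - 119/2) = -2 + 36047/2 = 36043/2 ≈ 18022.)
z(26*(-5)) + x = 56*(26*(-5)) + 36043/2 = 56*(-130) + 36043/2 = -7280 + 36043/2 = 21483/2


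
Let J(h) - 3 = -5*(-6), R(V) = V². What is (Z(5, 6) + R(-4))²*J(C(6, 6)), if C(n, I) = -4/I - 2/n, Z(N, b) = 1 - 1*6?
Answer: 3993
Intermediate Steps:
Z(N, b) = -5 (Z(N, b) = 1 - 6 = -5)
J(h) = 33 (J(h) = 3 - 5*(-6) = 3 + 30 = 33)
(Z(5, 6) + R(-4))²*J(C(6, 6)) = (-5 + (-4)²)²*33 = (-5 + 16)²*33 = 11²*33 = 121*33 = 3993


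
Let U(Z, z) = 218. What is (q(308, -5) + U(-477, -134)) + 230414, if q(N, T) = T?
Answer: 230627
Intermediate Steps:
(q(308, -5) + U(-477, -134)) + 230414 = (-5 + 218) + 230414 = 213 + 230414 = 230627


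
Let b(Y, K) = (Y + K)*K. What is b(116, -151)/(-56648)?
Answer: -5285/56648 ≈ -0.093295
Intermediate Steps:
b(Y, K) = K*(K + Y) (b(Y, K) = (K + Y)*K = K*(K + Y))
b(116, -151)/(-56648) = -151*(-151 + 116)/(-56648) = -151*(-35)*(-1/56648) = 5285*(-1/56648) = -5285/56648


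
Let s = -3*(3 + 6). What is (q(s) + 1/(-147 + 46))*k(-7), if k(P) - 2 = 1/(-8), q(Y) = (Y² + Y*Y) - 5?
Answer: 275160/101 ≈ 2724.4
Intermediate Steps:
s = -27 (s = -3*9 = -27)
q(Y) = -5 + 2*Y² (q(Y) = (Y² + Y²) - 5 = 2*Y² - 5 = -5 + 2*Y²)
k(P) = 15/8 (k(P) = 2 + 1/(-8) = 2 - ⅛ = 15/8)
(q(s) + 1/(-147 + 46))*k(-7) = ((-5 + 2*(-27)²) + 1/(-147 + 46))*(15/8) = ((-5 + 2*729) + 1/(-101))*(15/8) = ((-5 + 1458) - 1/101)*(15/8) = (1453 - 1/101)*(15/8) = (146752/101)*(15/8) = 275160/101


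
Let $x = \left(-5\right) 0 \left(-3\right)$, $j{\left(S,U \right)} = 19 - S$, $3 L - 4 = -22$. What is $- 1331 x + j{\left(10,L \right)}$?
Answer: $9$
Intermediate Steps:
$L = -6$ ($L = \frac{4}{3} + \frac{1}{3} \left(-22\right) = \frac{4}{3} - \frac{22}{3} = -6$)
$x = 0$ ($x = 0 \left(-3\right) = 0$)
$- 1331 x + j{\left(10,L \right)} = \left(-1331\right) 0 + \left(19 - 10\right) = 0 + \left(19 - 10\right) = 0 + 9 = 9$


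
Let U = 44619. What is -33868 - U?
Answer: -78487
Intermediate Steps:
-33868 - U = -33868 - 1*44619 = -33868 - 44619 = -78487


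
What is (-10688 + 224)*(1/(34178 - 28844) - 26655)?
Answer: 247958029136/889 ≈ 2.7892e+8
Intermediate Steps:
(-10688 + 224)*(1/(34178 - 28844) - 26655) = -10464*(1/5334 - 26655) = -10464*(-142177769/5334) = 247958029136/889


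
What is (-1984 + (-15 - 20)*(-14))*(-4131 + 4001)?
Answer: 194220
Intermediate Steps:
(-1984 + (-15 - 20)*(-14))*(-4131 + 4001) = (-1984 - 35*(-14))*(-130) = (-1984 + 490)*(-130) = -1494*(-130) = 194220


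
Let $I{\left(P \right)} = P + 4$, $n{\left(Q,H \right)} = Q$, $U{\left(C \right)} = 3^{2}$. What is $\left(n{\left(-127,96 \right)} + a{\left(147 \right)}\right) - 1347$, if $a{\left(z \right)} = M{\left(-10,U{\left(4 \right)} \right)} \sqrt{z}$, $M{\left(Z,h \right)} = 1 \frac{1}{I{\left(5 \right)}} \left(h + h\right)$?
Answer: $-1474 + 14 \sqrt{3} \approx -1449.8$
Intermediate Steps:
$U{\left(C \right)} = 9$
$I{\left(P \right)} = 4 + P$
$M{\left(Z,h \right)} = \frac{2 h}{9}$ ($M{\left(Z,h \right)} = 1 \frac{1}{4 + 5} \left(h + h\right) = 1 \cdot \frac{1}{9} \cdot 2 h = \frac{2 h}{9}$)
$a{\left(z \right)} = 2 \sqrt{z}$ ($a{\left(z \right)} = \frac{2}{9} \cdot 9 \sqrt{z} = 2 \sqrt{z}$)
$\left(n{\left(-127,96 \right)} + a{\left(147 \right)}\right) - 1347 = \left(-127 + 2 \sqrt{147}\right) - 1347 = \left(-127 + 2 \cdot 7 \sqrt{3}\right) - 1347 = \left(-127 + 14 \sqrt{3}\right) - 1347 = -1474 + 14 \sqrt{3}$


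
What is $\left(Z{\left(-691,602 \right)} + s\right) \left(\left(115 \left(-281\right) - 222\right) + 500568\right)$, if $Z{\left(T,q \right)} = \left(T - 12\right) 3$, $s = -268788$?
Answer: $-126788193807$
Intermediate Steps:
$Z{\left(T,q \right)} = -36 + 3 T$ ($Z{\left(T,q \right)} = \left(-12 + T\right) 3 = -36 + 3 T$)
$\left(Z{\left(-691,602 \right)} + s\right) \left(\left(115 \left(-281\right) - 222\right) + 500568\right) = \left(\left(-36 + 3 \left(-691\right)\right) - 268788\right) \left(\left(115 \left(-281\right) - 222\right) + 500568\right) = \left(\left(-36 - 2073\right) - 268788\right) \left(\left(-32315 - 222\right) + 500568\right) = \left(-2109 - 268788\right) \left(-32537 + 500568\right) = \left(-270897\right) 468031 = -126788193807$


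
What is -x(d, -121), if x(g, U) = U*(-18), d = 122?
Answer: -2178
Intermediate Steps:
x(g, U) = -18*U
-x(d, -121) = -(-18)*(-121) = -1*2178 = -2178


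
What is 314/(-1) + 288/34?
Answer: -5194/17 ≈ -305.53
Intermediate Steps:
314/(-1) + 288/34 = 314*(-1) + 288*(1/34) = -314 + 144/17 = -5194/17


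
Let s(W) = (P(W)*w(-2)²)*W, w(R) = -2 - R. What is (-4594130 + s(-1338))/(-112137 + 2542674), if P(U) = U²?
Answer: -4594130/2430537 ≈ -1.8902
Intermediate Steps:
s(W) = 0 (s(W) = (W²*(-2 - 1*(-2))²)*W = (W²*(-2 + 2)²)*W = (W²*0²)*W = (W²*0)*W = 0*W = 0)
(-4594130 + s(-1338))/(-112137 + 2542674) = (-4594130 + 0)/(-112137 + 2542674) = -4594130/2430537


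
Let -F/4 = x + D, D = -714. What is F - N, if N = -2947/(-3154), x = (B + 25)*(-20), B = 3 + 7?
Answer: 17836077/3154 ≈ 5655.1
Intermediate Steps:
B = 10
x = -700 (x = (10 + 25)*(-20) = 35*(-20) = -700)
F = 5656 (F = -4*(-700 - 714) = -4*(-1414) = 5656)
N = 2947/3154 (N = -2947*(-1/3154) = 2947/3154 ≈ 0.93437)
F - N = 5656 - 1*2947/3154 = 5656 - 2947/3154 = 17836077/3154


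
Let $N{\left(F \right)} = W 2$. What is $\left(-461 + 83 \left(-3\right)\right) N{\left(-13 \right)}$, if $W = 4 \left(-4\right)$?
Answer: $22720$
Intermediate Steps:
$W = -16$
$N{\left(F \right)} = -32$ ($N{\left(F \right)} = \left(-16\right) 2 = -32$)
$\left(-461 + 83 \left(-3\right)\right) N{\left(-13 \right)} = \left(-461 + 83 \left(-3\right)\right) \left(-32\right) = \left(-461 - 249\right) \left(-32\right) = \left(-710\right) \left(-32\right) = 22720$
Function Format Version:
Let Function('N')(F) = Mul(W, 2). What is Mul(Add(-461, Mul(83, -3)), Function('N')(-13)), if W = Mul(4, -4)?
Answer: 22720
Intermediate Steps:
W = -16
Function('N')(F) = -32 (Function('N')(F) = Mul(-16, 2) = -32)
Mul(Add(-461, Mul(83, -3)), Function('N')(-13)) = Mul(Add(-461, Mul(83, -3)), -32) = Mul(Add(-461, -249), -32) = Mul(-710, -32) = 22720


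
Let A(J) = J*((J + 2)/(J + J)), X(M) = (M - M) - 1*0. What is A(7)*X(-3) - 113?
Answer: -113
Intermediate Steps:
X(M) = 0 (X(M) = 0 + 0 = 0)
A(J) = 1 + J/2 (A(J) = J*((2 + J)/((2*J))) = J*((2 + J)*(1/(2*J))) = J*((2 + J)/(2*J)) = 1 + J/2)
A(7)*X(-3) - 113 = (1 + (1/2)*7)*0 - 113 = (1 + 7/2)*0 - 113 = (9/2)*0 - 113 = 0 - 113 = -113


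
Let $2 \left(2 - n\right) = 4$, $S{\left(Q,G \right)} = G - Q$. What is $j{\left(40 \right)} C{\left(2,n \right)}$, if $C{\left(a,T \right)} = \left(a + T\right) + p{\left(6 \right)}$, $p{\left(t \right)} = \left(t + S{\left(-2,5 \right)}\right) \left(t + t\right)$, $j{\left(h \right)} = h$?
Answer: $6320$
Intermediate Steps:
$n = 0$ ($n = 2 - 2 = 0$)
$p{\left(t \right)} = 2 t \left(7 + t\right)$ ($p{\left(t \right)} = \left(t + \left(5 - -2\right)\right) \left(t + t\right) = \left(t + \left(5 + 2\right)\right) 2 t = \left(t + 7\right) 2 t = \left(7 + t\right) 2 t = 2 t \left(7 + t\right)$)
$C{\left(a,T \right)} = 156 + T + a$ ($C{\left(a,T \right)} = \left(a + T\right) + 2 \cdot 6 \left(7 + 6\right) = \left(T + a\right) + 2 \cdot 6 \cdot 13 = \left(T + a\right) + 156 = 156 + T + a$)
$j{\left(40 \right)} C{\left(2,n \right)} = 40 \left(156 + 0 + 2\right) = 40 \cdot 158 = 6320$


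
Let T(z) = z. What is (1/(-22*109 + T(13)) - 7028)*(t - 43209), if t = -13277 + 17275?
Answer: 657246194791/2385 ≈ 2.7557e+8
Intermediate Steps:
t = 3998
(1/(-22*109 + T(13)) - 7028)*(t - 43209) = (1/(-22*109 + 13) - 7028)*(3998 - 43209) = (1/(-2398 + 13) - 7028)*(-39211) = (1/(-2385) - 7028)*(-39211) = (-1/2385 - 7028)*(-39211) = -16761781/2385*(-39211) = 657246194791/2385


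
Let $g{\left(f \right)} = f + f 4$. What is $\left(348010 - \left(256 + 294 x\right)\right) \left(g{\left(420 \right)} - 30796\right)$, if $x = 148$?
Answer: $-8730528432$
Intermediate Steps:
$g{\left(f \right)} = 5 f$ ($g{\left(f \right)} = f + 4 f = 5 f$)
$\left(348010 - \left(256 + 294 x\right)\right) \left(g{\left(420 \right)} - 30796\right) = \left(348010 - 43768\right) \left(5 \cdot 420 - 30796\right) = \left(348010 - 43768\right) \left(2100 - 30796\right) = \left(348010 - 43768\right) \left(-28696\right) = 304242 \left(-28696\right) = -8730528432$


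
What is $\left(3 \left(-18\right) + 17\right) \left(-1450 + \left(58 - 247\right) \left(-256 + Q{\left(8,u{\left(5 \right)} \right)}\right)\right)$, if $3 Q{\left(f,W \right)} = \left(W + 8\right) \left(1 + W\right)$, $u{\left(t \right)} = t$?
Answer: $-1554740$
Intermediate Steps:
$Q{\left(f,W \right)} = \frac{\left(1 + W\right) \left(8 + W\right)}{3}$ ($Q{\left(f,W \right)} = \frac{\left(W + 8\right) \left(1 + W\right)}{3} = \frac{\left(8 + W\right) \left(1 + W\right)}{3} = \frac{\left(1 + W\right) \left(8 + W\right)}{3}$)
$\left(3 \left(-18\right) + 17\right) \left(-1450 + \left(58 - 247\right) \left(-256 + Q{\left(8,u{\left(5 \right)} \right)}\right)\right) = \left(3 \left(-18\right) + 17\right) \left(-1450 + \left(58 - 247\right) \left(-256 + \left(\frac{8}{3} + 3 \cdot 5 + \frac{5^{2}}{3}\right)\right)\right) = \left(-54 + 17\right) \left(-1450 - 189 \left(-256 + \left(\frac{8}{3} + 15 + \frac{1}{3} \cdot 25\right)\right)\right) = - 37 \left(-1450 - 189 \left(-256 + \left(\frac{8}{3} + 15 + \frac{25}{3}\right)\right)\right) = - 37 \left(-1450 - 189 \left(-256 + 26\right)\right) = - 37 \left(-1450 - -43470\right) = - 37 \left(-1450 + 43470\right) = \left(-37\right) 42020 = -1554740$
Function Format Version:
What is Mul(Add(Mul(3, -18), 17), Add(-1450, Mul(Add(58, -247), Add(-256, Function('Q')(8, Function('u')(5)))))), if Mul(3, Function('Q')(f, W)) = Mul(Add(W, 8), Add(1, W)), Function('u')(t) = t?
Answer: -1554740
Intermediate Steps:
Function('Q')(f, W) = Mul(Rational(1, 3), Add(1, W), Add(8, W)) (Function('Q')(f, W) = Mul(Rational(1, 3), Mul(Add(W, 8), Add(1, W))) = Mul(Rational(1, 3), Mul(Add(8, W), Add(1, W))) = Mul(Rational(1, 3), Mul(Add(1, W), Add(8, W))) = Mul(Rational(1, 3), Add(1, W), Add(8, W)))
Mul(Add(Mul(3, -18), 17), Add(-1450, Mul(Add(58, -247), Add(-256, Function('Q')(8, Function('u')(5)))))) = Mul(Add(Mul(3, -18), 17), Add(-1450, Mul(Add(58, -247), Add(-256, Add(Rational(8, 3), Mul(3, 5), Mul(Rational(1, 3), Pow(5, 2))))))) = Mul(Add(-54, 17), Add(-1450, Mul(-189, Add(-256, Add(Rational(8, 3), 15, Mul(Rational(1, 3), 25)))))) = Mul(-37, Add(-1450, Mul(-189, Add(-256, Add(Rational(8, 3), 15, Rational(25, 3)))))) = Mul(-37, Add(-1450, Mul(-189, Add(-256, 26)))) = Mul(-37, Add(-1450, Mul(-189, -230))) = Mul(-37, Add(-1450, 43470)) = Mul(-37, 42020) = -1554740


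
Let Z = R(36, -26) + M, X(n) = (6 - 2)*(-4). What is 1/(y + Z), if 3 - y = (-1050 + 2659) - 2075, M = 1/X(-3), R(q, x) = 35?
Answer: 16/8063 ≈ 0.0019844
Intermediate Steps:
X(n) = -16 (X(n) = 4*(-4) = -16)
M = -1/16 (M = 1/(-16) = -1/16 ≈ -0.062500)
Z = 559/16 (Z = 35 - 1/16 = 559/16 ≈ 34.938)
y = 469 (y = 3 - ((-1050 + 2659) - 2075) = 3 - (1609 - 2075) = 3 - 1*(-466) = 3 + 466 = 469)
1/(y + Z) = 1/(469 + 559/16) = 1/(8063/16) = 16/8063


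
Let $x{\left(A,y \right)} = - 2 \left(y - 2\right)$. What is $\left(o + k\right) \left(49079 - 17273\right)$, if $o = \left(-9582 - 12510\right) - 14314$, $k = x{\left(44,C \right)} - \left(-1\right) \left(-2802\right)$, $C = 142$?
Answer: $-1255955328$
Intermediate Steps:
$x{\left(A,y \right)} = 4 - 2 y$ ($x{\left(A,y \right)} = - 2 \left(-2 + y\right) = 4 - 2 y$)
$k = -3082$ ($k = \left(4 - 284\right) - \left(-1\right) \left(-2802\right) = \left(4 - 284\right) - 2802 = -280 - 2802 = -3082$)
$o = -36406$ ($o = -22092 - 14314 = -36406$)
$\left(o + k\right) \left(49079 - 17273\right) = \left(-36406 - 3082\right) \left(49079 - 17273\right) = \left(-39488\right) 31806 = -1255955328$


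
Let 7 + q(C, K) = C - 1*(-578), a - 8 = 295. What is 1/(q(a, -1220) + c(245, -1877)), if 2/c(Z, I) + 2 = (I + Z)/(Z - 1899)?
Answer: 419/365379 ≈ 0.0011468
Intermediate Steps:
a = 303 (a = 8 + 295 = 303)
c(Z, I) = 2/(-2 + (I + Z)/(-1899 + Z)) (c(Z, I) = 2/(-2 + (I + Z)/(Z - 1899)) = 2/(-2 + (I + Z)/(-1899 + Z)))
q(C, K) = 571 + C (q(C, K) = -7 + (C - 1*(-578)) = -7 + (C + 578) = -7 + (578 + C) = 571 + C)
1/(q(a, -1220) + c(245, -1877)) = 1/((571 + 303) + 2*(-1899 + 245)/(3798 - 1877 - 1*245)) = 1/(874 + 2*(-1654)/(3798 - 1877 - 245)) = 1/(874 + 2*(-1654)/1676) = 1/(874 + 2*(1/1676)*(-1654)) = 1/(874 - 827/419) = 1/(365379/419) = 419/365379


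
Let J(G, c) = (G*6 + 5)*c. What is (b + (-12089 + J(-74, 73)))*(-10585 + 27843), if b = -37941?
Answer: -1416484866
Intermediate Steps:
J(G, c) = c*(5 + 6*G) (J(G, c) = (6*G + 5)*c = (5 + 6*G)*c = c*(5 + 6*G))
(b + (-12089 + J(-74, 73)))*(-10585 + 27843) = (-37941 + (-12089 + 73*(5 + 6*(-74))))*(-10585 + 27843) = (-37941 + (-12089 + 73*(5 - 444)))*17258 = (-37941 + (-12089 + 73*(-439)))*17258 = (-37941 + (-12089 - 32047))*17258 = (-37941 - 44136)*17258 = -82077*17258 = -1416484866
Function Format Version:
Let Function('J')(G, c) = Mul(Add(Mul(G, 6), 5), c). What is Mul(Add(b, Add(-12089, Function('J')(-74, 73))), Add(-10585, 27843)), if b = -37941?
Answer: -1416484866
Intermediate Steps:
Function('J')(G, c) = Mul(c, Add(5, Mul(6, G))) (Function('J')(G, c) = Mul(Add(Mul(6, G), 5), c) = Mul(Add(5, Mul(6, G)), c) = Mul(c, Add(5, Mul(6, G))))
Mul(Add(b, Add(-12089, Function('J')(-74, 73))), Add(-10585, 27843)) = Mul(Add(-37941, Add(-12089, Mul(73, Add(5, Mul(6, -74))))), Add(-10585, 27843)) = Mul(Add(-37941, Add(-12089, Mul(73, Add(5, -444)))), 17258) = Mul(Add(-37941, Add(-12089, Mul(73, -439))), 17258) = Mul(Add(-37941, Add(-12089, -32047)), 17258) = Mul(Add(-37941, -44136), 17258) = Mul(-82077, 17258) = -1416484866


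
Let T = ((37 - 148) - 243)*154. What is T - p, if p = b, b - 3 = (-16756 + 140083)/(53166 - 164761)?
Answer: -6083924478/111595 ≈ -54518.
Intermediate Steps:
T = -54516 (T = (-111 - 243)*154 = -354*154 = -54516)
b = 211458/111595 (b = 3 + (-16756 + 140083)/(53166 - 164761) = 3 + 123327/(-111595) = 3 + 123327*(-1/111595) = 3 - 123327/111595 = 211458/111595 ≈ 1.8949)
p = 211458/111595 ≈ 1.8949
T - p = -54516 - 1*211458/111595 = -54516 - 211458/111595 = -6083924478/111595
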